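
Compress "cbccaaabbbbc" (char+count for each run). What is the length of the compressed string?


Input: cbccaaabbbbc
Runs:
  'c' x 1 => "c1"
  'b' x 1 => "b1"
  'c' x 2 => "c2"
  'a' x 3 => "a3"
  'b' x 4 => "b4"
  'c' x 1 => "c1"
Compressed: "c1b1c2a3b4c1"
Compressed length: 12

12


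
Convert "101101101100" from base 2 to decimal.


Input: "101101101100" in base 2
Positional expansion:
  Digit '1' (value 1) x 2^11 = 2048
  Digit '0' (value 0) x 2^10 = 0
  Digit '1' (value 1) x 2^9 = 512
  Digit '1' (value 1) x 2^8 = 256
  Digit '0' (value 0) x 2^7 = 0
  Digit '1' (value 1) x 2^6 = 64
  Digit '1' (value 1) x 2^5 = 32
  Digit '0' (value 0) x 2^4 = 0
  Digit '1' (value 1) x 2^3 = 8
  Digit '1' (value 1) x 2^2 = 4
  Digit '0' (value 0) x 2^1 = 0
  Digit '0' (value 0) x 2^0 = 0
Sum = 2924

2924


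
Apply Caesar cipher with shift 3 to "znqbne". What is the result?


Caesar cipher: shift "znqbne" by 3
  'z' (pos 25) + 3 = pos 2 = 'c'
  'n' (pos 13) + 3 = pos 16 = 'q'
  'q' (pos 16) + 3 = pos 19 = 't'
  'b' (pos 1) + 3 = pos 4 = 'e'
  'n' (pos 13) + 3 = pos 16 = 'q'
  'e' (pos 4) + 3 = pos 7 = 'h'
Result: cqteqh

cqteqh


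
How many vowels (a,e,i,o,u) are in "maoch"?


Input: maoch
Checking each character:
  'm' at position 0: consonant
  'a' at position 1: vowel (running total: 1)
  'o' at position 2: vowel (running total: 2)
  'c' at position 3: consonant
  'h' at position 4: consonant
Total vowels: 2

2


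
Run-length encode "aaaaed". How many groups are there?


Input: aaaaed
Scanning for consecutive runs:
  Group 1: 'a' x 4 (positions 0-3)
  Group 2: 'e' x 1 (positions 4-4)
  Group 3: 'd' x 1 (positions 5-5)
Total groups: 3

3


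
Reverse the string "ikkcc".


Input: ikkcc
Reading characters right to left:
  Position 4: 'c'
  Position 3: 'c'
  Position 2: 'k'
  Position 1: 'k'
  Position 0: 'i'
Reversed: cckki

cckki


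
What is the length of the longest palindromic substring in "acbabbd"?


Input: "acbabbd"
Checking substrings for palindromes:
  [2:5] "bab" (len 3) => palindrome
  [4:6] "bb" (len 2) => palindrome
Longest palindromic substring: "bab" with length 3

3


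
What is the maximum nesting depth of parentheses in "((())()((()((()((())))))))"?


Input: "((())()((()((()((())))))))"
Tracking depth:
  Position 0 '(': depth becomes 1
  Position 1 '(': depth becomes 2
  Position 2 '(': depth becomes 3
  Position 3 ')': depth becomes 2
  Position 4 ')': depth becomes 1
  Position 5 '(': depth becomes 2
  Position 6 ')': depth becomes 1
  Position 7 '(': depth becomes 2
  Position 8 '(': depth becomes 3
  Position 9 '(': depth becomes 4
  Position 10 ')': depth becomes 3
  Position 11 '(': depth becomes 4
  Position 12 '(': depth becomes 5
  Position 13 '(': depth becomes 6
  Position 14 ')': depth becomes 5
  Position 15 '(': depth becomes 6
  Position 16 '(': depth becomes 7
  Position 17 '(': depth becomes 8
  Position 18 ')': depth becomes 7
  Position 19 ')': depth becomes 6
  Position 20 ')': depth becomes 5
  Position 21 ')': depth becomes 4
  Position 22 ')': depth becomes 3
  Position 23 ')': depth becomes 2
  Position 24 ')': depth becomes 1
  Position 25 ')': depth becomes 0
Maximum depth reached: 8

8


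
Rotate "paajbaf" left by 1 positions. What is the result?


Input: "paajbaf", rotate left by 1
First 1 characters: "p"
Remaining characters: "aajbaf"
Concatenate remaining + first: "aajbaf" + "p" = "aajbafp"

aajbafp


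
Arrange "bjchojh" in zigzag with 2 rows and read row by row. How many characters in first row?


Zigzag "bjchojh" into 2 rows:
Placing characters:
  'b' => row 0
  'j' => row 1
  'c' => row 0
  'h' => row 1
  'o' => row 0
  'j' => row 1
  'h' => row 0
Rows:
  Row 0: "bcoh"
  Row 1: "jhj"
First row length: 4

4


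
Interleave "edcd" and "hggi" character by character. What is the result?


Interleaving "edcd" and "hggi":
  Position 0: 'e' from first, 'h' from second => "eh"
  Position 1: 'd' from first, 'g' from second => "dg"
  Position 2: 'c' from first, 'g' from second => "cg"
  Position 3: 'd' from first, 'i' from second => "di"
Result: ehdgcgdi

ehdgcgdi


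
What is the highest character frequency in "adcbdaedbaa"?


Input: adcbdaedbaa
Character counts:
  'a': 4
  'b': 2
  'c': 1
  'd': 3
  'e': 1
Maximum frequency: 4

4


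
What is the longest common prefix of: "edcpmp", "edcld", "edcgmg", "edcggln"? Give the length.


Words: edcpmp, edcld, edcgmg, edcggln
  Position 0: all 'e' => match
  Position 1: all 'd' => match
  Position 2: all 'c' => match
  Position 3: ('p', 'l', 'g', 'g') => mismatch, stop
LCP = "edc" (length 3)

3


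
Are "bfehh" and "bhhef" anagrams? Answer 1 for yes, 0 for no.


Strings: "bfehh", "bhhef"
Sorted first:  befhh
Sorted second: befhh
Sorted forms match => anagrams

1


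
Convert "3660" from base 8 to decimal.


Input: "3660" in base 8
Positional expansion:
  Digit '3' (value 3) x 8^3 = 1536
  Digit '6' (value 6) x 8^2 = 384
  Digit '6' (value 6) x 8^1 = 48
  Digit '0' (value 0) x 8^0 = 0
Sum = 1968

1968


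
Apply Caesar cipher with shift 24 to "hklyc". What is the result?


Caesar cipher: shift "hklyc" by 24
  'h' (pos 7) + 24 = pos 5 = 'f'
  'k' (pos 10) + 24 = pos 8 = 'i'
  'l' (pos 11) + 24 = pos 9 = 'j'
  'y' (pos 24) + 24 = pos 22 = 'w'
  'c' (pos 2) + 24 = pos 0 = 'a'
Result: fijwa

fijwa


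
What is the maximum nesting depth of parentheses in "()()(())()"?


Input: "()()(())()"
Tracking depth:
  Position 0 '(': depth becomes 1
  Position 1 ')': depth becomes 0
  Position 2 '(': depth becomes 1
  Position 3 ')': depth becomes 0
  Position 4 '(': depth becomes 1
  Position 5 '(': depth becomes 2
  Position 6 ')': depth becomes 1
  Position 7 ')': depth becomes 0
  Position 8 '(': depth becomes 1
  Position 9 ')': depth becomes 0
Maximum depth reached: 2

2


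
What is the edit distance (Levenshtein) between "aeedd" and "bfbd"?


Computing edit distance: "aeedd" -> "bfbd"
DP table:
           b    f    b    d
      0    1    2    3    4
  a   1    1    2    3    4
  e   2    2    2    3    4
  e   3    3    3    3    4
  d   4    4    4    4    3
  d   5    5    5    5    4
Edit distance = dp[5][4] = 4

4


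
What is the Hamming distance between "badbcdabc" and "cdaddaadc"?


Comparing "badbcdabc" and "cdaddaadc" position by position:
  Position 0: 'b' vs 'c' => differ
  Position 1: 'a' vs 'd' => differ
  Position 2: 'd' vs 'a' => differ
  Position 3: 'b' vs 'd' => differ
  Position 4: 'c' vs 'd' => differ
  Position 5: 'd' vs 'a' => differ
  Position 6: 'a' vs 'a' => same
  Position 7: 'b' vs 'd' => differ
  Position 8: 'c' vs 'c' => same
Total differences (Hamming distance): 7

7


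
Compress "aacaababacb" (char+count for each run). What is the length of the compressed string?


Input: aacaababacb
Runs:
  'a' x 2 => "a2"
  'c' x 1 => "c1"
  'a' x 2 => "a2"
  'b' x 1 => "b1"
  'a' x 1 => "a1"
  'b' x 1 => "b1"
  'a' x 1 => "a1"
  'c' x 1 => "c1"
  'b' x 1 => "b1"
Compressed: "a2c1a2b1a1b1a1c1b1"
Compressed length: 18

18


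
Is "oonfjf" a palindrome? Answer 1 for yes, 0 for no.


Input: oonfjf
Reversed: fjfnoo
  Compare pos 0 ('o') with pos 5 ('f'): MISMATCH
  Compare pos 1 ('o') with pos 4 ('j'): MISMATCH
  Compare pos 2 ('n') with pos 3 ('f'): MISMATCH
Result: not a palindrome

0


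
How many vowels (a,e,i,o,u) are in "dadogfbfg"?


Input: dadogfbfg
Checking each character:
  'd' at position 0: consonant
  'a' at position 1: vowel (running total: 1)
  'd' at position 2: consonant
  'o' at position 3: vowel (running total: 2)
  'g' at position 4: consonant
  'f' at position 5: consonant
  'b' at position 6: consonant
  'f' at position 7: consonant
  'g' at position 8: consonant
Total vowels: 2

2


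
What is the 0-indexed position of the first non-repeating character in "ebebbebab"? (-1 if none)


Input: ebebbebab
Character frequencies:
  'a': 1
  'b': 5
  'e': 3
Scanning left to right for freq == 1:
  Position 0 ('e'): freq=3, skip
  Position 1 ('b'): freq=5, skip
  Position 2 ('e'): freq=3, skip
  Position 3 ('b'): freq=5, skip
  Position 4 ('b'): freq=5, skip
  Position 5 ('e'): freq=3, skip
  Position 6 ('b'): freq=5, skip
  Position 7 ('a'): unique! => answer = 7

7


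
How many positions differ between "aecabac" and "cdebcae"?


Comparing "aecabac" and "cdebcae" position by position:
  Position 0: 'a' vs 'c' => DIFFER
  Position 1: 'e' vs 'd' => DIFFER
  Position 2: 'c' vs 'e' => DIFFER
  Position 3: 'a' vs 'b' => DIFFER
  Position 4: 'b' vs 'c' => DIFFER
  Position 5: 'a' vs 'a' => same
  Position 6: 'c' vs 'e' => DIFFER
Positions that differ: 6

6


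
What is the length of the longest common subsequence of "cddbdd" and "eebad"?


LCS of "cddbdd" and "eebad"
DP table:
           e    e    b    a    d
      0    0    0    0    0    0
  c   0    0    0    0    0    0
  d   0    0    0    0    0    1
  d   0    0    0    0    0    1
  b   0    0    0    1    1    1
  d   0    0    0    1    1    2
  d   0    0    0    1    1    2
LCS length = dp[6][5] = 2

2


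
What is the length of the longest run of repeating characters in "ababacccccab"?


Input: "ababacccccab"
Scanning for longest run:
  Position 1 ('b'): new char, reset run to 1
  Position 2 ('a'): new char, reset run to 1
  Position 3 ('b'): new char, reset run to 1
  Position 4 ('a'): new char, reset run to 1
  Position 5 ('c'): new char, reset run to 1
  Position 6 ('c'): continues run of 'c', length=2
  Position 7 ('c'): continues run of 'c', length=3
  Position 8 ('c'): continues run of 'c', length=4
  Position 9 ('c'): continues run of 'c', length=5
  Position 10 ('a'): new char, reset run to 1
  Position 11 ('b'): new char, reset run to 1
Longest run: 'c' with length 5

5


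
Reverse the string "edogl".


Input: edogl
Reading characters right to left:
  Position 4: 'l'
  Position 3: 'g'
  Position 2: 'o'
  Position 1: 'd'
  Position 0: 'e'
Reversed: lgode

lgode


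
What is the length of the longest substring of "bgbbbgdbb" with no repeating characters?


Input: "bgbbbgdbb"
Sliding window (track last position of each char):
  Position 0 ('b'): window [0,0] length 1 -- new best
  Position 1 ('g'): window [0,1] length 2 -- new best
  Position 2 ('b'): repeat (last at 0), move window start to 1
  Position 2 ('b'): window [1,2] length 2
  Position 3 ('b'): repeat (last at 2), move window start to 3
  Position 3 ('b'): window [3,3] length 1
  Position 4 ('b'): repeat (last at 3), move window start to 4
  Position 4 ('b'): window [4,4] length 1
  Position 5 ('g'): window [4,5] length 2
  Position 6 ('d'): window [4,6] length 3 -- new best
  Position 7 ('b'): repeat (last at 4), move window start to 5
  Position 7 ('b'): window [5,7] length 3
  Position 8 ('b'): repeat (last at 7), move window start to 8
  Position 8 ('b'): window [8,8] length 1
Longest substring with no repeats: "bgd" with length 3

3


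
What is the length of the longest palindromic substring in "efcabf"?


Input: "efcabf"
Checking substrings for palindromes:
  No multi-char palindromic substrings found
Longest palindromic substring: "e" with length 1

1


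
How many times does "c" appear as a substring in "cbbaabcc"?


Searching for "c" in "cbbaabcc"
Scanning each position:
  Position 0: "c" => MATCH
  Position 1: "b" => no
  Position 2: "b" => no
  Position 3: "a" => no
  Position 4: "a" => no
  Position 5: "b" => no
  Position 6: "c" => MATCH
  Position 7: "c" => MATCH
Total occurrences: 3

3


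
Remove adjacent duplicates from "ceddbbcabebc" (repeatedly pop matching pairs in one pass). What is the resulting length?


Input: ceddbbcabebc
Stack-based adjacent duplicate removal:
  Read 'c': push. Stack: c
  Read 'e': push. Stack: ce
  Read 'd': push. Stack: ced
  Read 'd': matches stack top 'd' => pop. Stack: ce
  Read 'b': push. Stack: ceb
  Read 'b': matches stack top 'b' => pop. Stack: ce
  Read 'c': push. Stack: cec
  Read 'a': push. Stack: ceca
  Read 'b': push. Stack: cecab
  Read 'e': push. Stack: cecabe
  Read 'b': push. Stack: cecabeb
  Read 'c': push. Stack: cecabebc
Final stack: "cecabebc" (length 8)

8


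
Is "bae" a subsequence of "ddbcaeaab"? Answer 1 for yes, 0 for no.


Check if "bae" is a subsequence of "ddbcaeaab"
Greedy scan:
  Position 0 ('d'): no match needed
  Position 1 ('d'): no match needed
  Position 2 ('b'): matches sub[0] = 'b'
  Position 3 ('c'): no match needed
  Position 4 ('a'): matches sub[1] = 'a'
  Position 5 ('e'): matches sub[2] = 'e'
  Position 6 ('a'): no match needed
  Position 7 ('a'): no match needed
  Position 8 ('b'): no match needed
All 3 characters matched => is a subsequence

1


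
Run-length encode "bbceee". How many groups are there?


Input: bbceee
Scanning for consecutive runs:
  Group 1: 'b' x 2 (positions 0-1)
  Group 2: 'c' x 1 (positions 2-2)
  Group 3: 'e' x 3 (positions 3-5)
Total groups: 3

3


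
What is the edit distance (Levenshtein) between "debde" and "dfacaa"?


Computing edit distance: "debde" -> "dfacaa"
DP table:
           d    f    a    c    a    a
      0    1    2    3    4    5    6
  d   1    0    1    2    3    4    5
  e   2    1    1    2    3    4    5
  b   3    2    2    2    3    4    5
  d   4    3    3    3    3    4    5
  e   5    4    4    4    4    4    5
Edit distance = dp[5][6] = 5

5


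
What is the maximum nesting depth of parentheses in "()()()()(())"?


Input: "()()()()(())"
Tracking depth:
  Position 0 '(': depth becomes 1
  Position 1 ')': depth becomes 0
  Position 2 '(': depth becomes 1
  Position 3 ')': depth becomes 0
  Position 4 '(': depth becomes 1
  Position 5 ')': depth becomes 0
  Position 6 '(': depth becomes 1
  Position 7 ')': depth becomes 0
  Position 8 '(': depth becomes 1
  Position 9 '(': depth becomes 2
  Position 10 ')': depth becomes 1
  Position 11 ')': depth becomes 0
Maximum depth reached: 2

2


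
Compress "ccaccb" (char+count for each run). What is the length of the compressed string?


Input: ccaccb
Runs:
  'c' x 2 => "c2"
  'a' x 1 => "a1"
  'c' x 2 => "c2"
  'b' x 1 => "b1"
Compressed: "c2a1c2b1"
Compressed length: 8

8


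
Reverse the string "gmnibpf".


Input: gmnibpf
Reading characters right to left:
  Position 6: 'f'
  Position 5: 'p'
  Position 4: 'b'
  Position 3: 'i'
  Position 2: 'n'
  Position 1: 'm'
  Position 0: 'g'
Reversed: fpbinmg

fpbinmg


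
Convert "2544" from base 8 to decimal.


Input: "2544" in base 8
Positional expansion:
  Digit '2' (value 2) x 8^3 = 1024
  Digit '5' (value 5) x 8^2 = 320
  Digit '4' (value 4) x 8^1 = 32
  Digit '4' (value 4) x 8^0 = 4
Sum = 1380

1380


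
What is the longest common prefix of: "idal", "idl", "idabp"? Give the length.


Words: idal, idl, idabp
  Position 0: all 'i' => match
  Position 1: all 'd' => match
  Position 2: ('a', 'l', 'a') => mismatch, stop
LCP = "id" (length 2)

2


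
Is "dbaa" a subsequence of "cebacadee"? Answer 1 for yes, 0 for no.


Check if "dbaa" is a subsequence of "cebacadee"
Greedy scan:
  Position 0 ('c'): no match needed
  Position 1 ('e'): no match needed
  Position 2 ('b'): no match needed
  Position 3 ('a'): no match needed
  Position 4 ('c'): no match needed
  Position 5 ('a'): no match needed
  Position 6 ('d'): matches sub[0] = 'd'
  Position 7 ('e'): no match needed
  Position 8 ('e'): no match needed
Only matched 1/4 characters => not a subsequence

0


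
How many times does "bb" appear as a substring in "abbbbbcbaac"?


Searching for "bb" in "abbbbbcbaac"
Scanning each position:
  Position 0: "ab" => no
  Position 1: "bb" => MATCH
  Position 2: "bb" => MATCH
  Position 3: "bb" => MATCH
  Position 4: "bb" => MATCH
  Position 5: "bc" => no
  Position 6: "cb" => no
  Position 7: "ba" => no
  Position 8: "aa" => no
  Position 9: "ac" => no
Total occurrences: 4

4


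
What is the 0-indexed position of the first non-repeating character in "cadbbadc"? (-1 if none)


Input: cadbbadc
Character frequencies:
  'a': 2
  'b': 2
  'c': 2
  'd': 2
Scanning left to right for freq == 1:
  Position 0 ('c'): freq=2, skip
  Position 1 ('a'): freq=2, skip
  Position 2 ('d'): freq=2, skip
  Position 3 ('b'): freq=2, skip
  Position 4 ('b'): freq=2, skip
  Position 5 ('a'): freq=2, skip
  Position 6 ('d'): freq=2, skip
  Position 7 ('c'): freq=2, skip
  No unique character found => answer = -1

-1


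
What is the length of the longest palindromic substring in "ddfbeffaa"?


Input: "ddfbeffaa"
Checking substrings for palindromes:
  [0:2] "dd" (len 2) => palindrome
  [5:7] "ff" (len 2) => palindrome
  [7:9] "aa" (len 2) => palindrome
Longest palindromic substring: "dd" with length 2

2


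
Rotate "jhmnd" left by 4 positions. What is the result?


Input: "jhmnd", rotate left by 4
First 4 characters: "jhmn"
Remaining characters: "d"
Concatenate remaining + first: "d" + "jhmn" = "djhmn"

djhmn


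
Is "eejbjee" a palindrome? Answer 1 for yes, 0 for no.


Input: eejbjee
Reversed: eejbjee
  Compare pos 0 ('e') with pos 6 ('e'): match
  Compare pos 1 ('e') with pos 5 ('e'): match
  Compare pos 2 ('j') with pos 4 ('j'): match
Result: palindrome

1


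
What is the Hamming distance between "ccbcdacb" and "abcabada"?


Comparing "ccbcdacb" and "abcabada" position by position:
  Position 0: 'c' vs 'a' => differ
  Position 1: 'c' vs 'b' => differ
  Position 2: 'b' vs 'c' => differ
  Position 3: 'c' vs 'a' => differ
  Position 4: 'd' vs 'b' => differ
  Position 5: 'a' vs 'a' => same
  Position 6: 'c' vs 'd' => differ
  Position 7: 'b' vs 'a' => differ
Total differences (Hamming distance): 7

7


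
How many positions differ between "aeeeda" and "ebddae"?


Comparing "aeeeda" and "ebddae" position by position:
  Position 0: 'a' vs 'e' => DIFFER
  Position 1: 'e' vs 'b' => DIFFER
  Position 2: 'e' vs 'd' => DIFFER
  Position 3: 'e' vs 'd' => DIFFER
  Position 4: 'd' vs 'a' => DIFFER
  Position 5: 'a' vs 'e' => DIFFER
Positions that differ: 6

6


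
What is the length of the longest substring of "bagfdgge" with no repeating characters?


Input: "bagfdgge"
Sliding window (track last position of each char):
  Position 0 ('b'): window [0,0] length 1 -- new best
  Position 1 ('a'): window [0,1] length 2 -- new best
  Position 2 ('g'): window [0,2] length 3 -- new best
  Position 3 ('f'): window [0,3] length 4 -- new best
  Position 4 ('d'): window [0,4] length 5 -- new best
  Position 5 ('g'): repeat (last at 2), move window start to 3
  Position 5 ('g'): window [3,5] length 3
  Position 6 ('g'): repeat (last at 5), move window start to 6
  Position 6 ('g'): window [6,6] length 1
  Position 7 ('e'): window [6,7] length 2
Longest substring with no repeats: "bagfd" with length 5

5


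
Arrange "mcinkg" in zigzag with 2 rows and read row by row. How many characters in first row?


Zigzag "mcinkg" into 2 rows:
Placing characters:
  'm' => row 0
  'c' => row 1
  'i' => row 0
  'n' => row 1
  'k' => row 0
  'g' => row 1
Rows:
  Row 0: "mik"
  Row 1: "cng"
First row length: 3

3


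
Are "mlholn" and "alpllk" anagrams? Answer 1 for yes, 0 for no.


Strings: "mlholn", "alpllk"
Sorted first:  hllmno
Sorted second: aklllp
Differ at position 0: 'h' vs 'a' => not anagrams

0


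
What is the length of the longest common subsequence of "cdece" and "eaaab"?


LCS of "cdece" and "eaaab"
DP table:
           e    a    a    a    b
      0    0    0    0    0    0
  c   0    0    0    0    0    0
  d   0    0    0    0    0    0
  e   0    1    1    1    1    1
  c   0    1    1    1    1    1
  e   0    1    1    1    1    1
LCS length = dp[5][5] = 1

1


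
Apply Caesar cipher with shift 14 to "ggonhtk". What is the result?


Caesar cipher: shift "ggonhtk" by 14
  'g' (pos 6) + 14 = pos 20 = 'u'
  'g' (pos 6) + 14 = pos 20 = 'u'
  'o' (pos 14) + 14 = pos 2 = 'c'
  'n' (pos 13) + 14 = pos 1 = 'b'
  'h' (pos 7) + 14 = pos 21 = 'v'
  't' (pos 19) + 14 = pos 7 = 'h'
  'k' (pos 10) + 14 = pos 24 = 'y'
Result: uucbvhy

uucbvhy


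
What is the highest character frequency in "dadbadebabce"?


Input: dadbadebabce
Character counts:
  'a': 3
  'b': 3
  'c': 1
  'd': 3
  'e': 2
Maximum frequency: 3

3


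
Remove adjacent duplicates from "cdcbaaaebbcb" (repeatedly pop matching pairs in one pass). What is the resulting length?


Input: cdcbaaaebbcb
Stack-based adjacent duplicate removal:
  Read 'c': push. Stack: c
  Read 'd': push. Stack: cd
  Read 'c': push. Stack: cdc
  Read 'b': push. Stack: cdcb
  Read 'a': push. Stack: cdcba
  Read 'a': matches stack top 'a' => pop. Stack: cdcb
  Read 'a': push. Stack: cdcba
  Read 'e': push. Stack: cdcbae
  Read 'b': push. Stack: cdcbaeb
  Read 'b': matches stack top 'b' => pop. Stack: cdcbae
  Read 'c': push. Stack: cdcbaec
  Read 'b': push. Stack: cdcbaecb
Final stack: "cdcbaecb" (length 8)

8


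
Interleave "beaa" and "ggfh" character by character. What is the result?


Interleaving "beaa" and "ggfh":
  Position 0: 'b' from first, 'g' from second => "bg"
  Position 1: 'e' from first, 'g' from second => "eg"
  Position 2: 'a' from first, 'f' from second => "af"
  Position 3: 'a' from first, 'h' from second => "ah"
Result: bgegafah

bgegafah


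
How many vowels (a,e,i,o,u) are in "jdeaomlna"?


Input: jdeaomlna
Checking each character:
  'j' at position 0: consonant
  'd' at position 1: consonant
  'e' at position 2: vowel (running total: 1)
  'a' at position 3: vowel (running total: 2)
  'o' at position 4: vowel (running total: 3)
  'm' at position 5: consonant
  'l' at position 6: consonant
  'n' at position 7: consonant
  'a' at position 8: vowel (running total: 4)
Total vowels: 4

4


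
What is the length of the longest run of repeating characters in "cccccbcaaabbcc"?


Input: "cccccbcaaabbcc"
Scanning for longest run:
  Position 1 ('c'): continues run of 'c', length=2
  Position 2 ('c'): continues run of 'c', length=3
  Position 3 ('c'): continues run of 'c', length=4
  Position 4 ('c'): continues run of 'c', length=5
  Position 5 ('b'): new char, reset run to 1
  Position 6 ('c'): new char, reset run to 1
  Position 7 ('a'): new char, reset run to 1
  Position 8 ('a'): continues run of 'a', length=2
  Position 9 ('a'): continues run of 'a', length=3
  Position 10 ('b'): new char, reset run to 1
  Position 11 ('b'): continues run of 'b', length=2
  Position 12 ('c'): new char, reset run to 1
  Position 13 ('c'): continues run of 'c', length=2
Longest run: 'c' with length 5

5


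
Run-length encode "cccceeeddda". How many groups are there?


Input: cccceeeddda
Scanning for consecutive runs:
  Group 1: 'c' x 4 (positions 0-3)
  Group 2: 'e' x 3 (positions 4-6)
  Group 3: 'd' x 3 (positions 7-9)
  Group 4: 'a' x 1 (positions 10-10)
Total groups: 4

4


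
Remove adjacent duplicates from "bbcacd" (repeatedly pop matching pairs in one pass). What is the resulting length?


Input: bbcacd
Stack-based adjacent duplicate removal:
  Read 'b': push. Stack: b
  Read 'b': matches stack top 'b' => pop. Stack: (empty)
  Read 'c': push. Stack: c
  Read 'a': push. Stack: ca
  Read 'c': push. Stack: cac
  Read 'd': push. Stack: cacd
Final stack: "cacd" (length 4)

4


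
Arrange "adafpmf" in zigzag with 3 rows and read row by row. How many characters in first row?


Zigzag "adafpmf" into 3 rows:
Placing characters:
  'a' => row 0
  'd' => row 1
  'a' => row 2
  'f' => row 1
  'p' => row 0
  'm' => row 1
  'f' => row 2
Rows:
  Row 0: "ap"
  Row 1: "dfm"
  Row 2: "af"
First row length: 2

2


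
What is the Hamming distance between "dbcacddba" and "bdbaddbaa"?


Comparing "dbcacddba" and "bdbaddbaa" position by position:
  Position 0: 'd' vs 'b' => differ
  Position 1: 'b' vs 'd' => differ
  Position 2: 'c' vs 'b' => differ
  Position 3: 'a' vs 'a' => same
  Position 4: 'c' vs 'd' => differ
  Position 5: 'd' vs 'd' => same
  Position 6: 'd' vs 'b' => differ
  Position 7: 'b' vs 'a' => differ
  Position 8: 'a' vs 'a' => same
Total differences (Hamming distance): 6

6


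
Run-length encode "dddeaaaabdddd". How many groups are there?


Input: dddeaaaabdddd
Scanning for consecutive runs:
  Group 1: 'd' x 3 (positions 0-2)
  Group 2: 'e' x 1 (positions 3-3)
  Group 3: 'a' x 4 (positions 4-7)
  Group 4: 'b' x 1 (positions 8-8)
  Group 5: 'd' x 4 (positions 9-12)
Total groups: 5

5


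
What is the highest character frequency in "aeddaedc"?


Input: aeddaedc
Character counts:
  'a': 2
  'c': 1
  'd': 3
  'e': 2
Maximum frequency: 3

3


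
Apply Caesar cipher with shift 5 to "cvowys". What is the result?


Caesar cipher: shift "cvowys" by 5
  'c' (pos 2) + 5 = pos 7 = 'h'
  'v' (pos 21) + 5 = pos 0 = 'a'
  'o' (pos 14) + 5 = pos 19 = 't'
  'w' (pos 22) + 5 = pos 1 = 'b'
  'y' (pos 24) + 5 = pos 3 = 'd'
  's' (pos 18) + 5 = pos 23 = 'x'
Result: hatbdx

hatbdx


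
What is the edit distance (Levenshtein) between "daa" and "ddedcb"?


Computing edit distance: "daa" -> "ddedcb"
DP table:
           d    d    e    d    c    b
      0    1    2    3    4    5    6
  d   1    0    1    2    3    4    5
  a   2    1    1    2    3    4    5
  a   3    2    2    2    3    4    5
Edit distance = dp[3][6] = 5

5


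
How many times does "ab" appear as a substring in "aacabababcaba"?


Searching for "ab" in "aacabababcaba"
Scanning each position:
  Position 0: "aa" => no
  Position 1: "ac" => no
  Position 2: "ca" => no
  Position 3: "ab" => MATCH
  Position 4: "ba" => no
  Position 5: "ab" => MATCH
  Position 6: "ba" => no
  Position 7: "ab" => MATCH
  Position 8: "bc" => no
  Position 9: "ca" => no
  Position 10: "ab" => MATCH
  Position 11: "ba" => no
Total occurrences: 4

4


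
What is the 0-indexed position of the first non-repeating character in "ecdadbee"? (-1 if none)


Input: ecdadbee
Character frequencies:
  'a': 1
  'b': 1
  'c': 1
  'd': 2
  'e': 3
Scanning left to right for freq == 1:
  Position 0 ('e'): freq=3, skip
  Position 1 ('c'): unique! => answer = 1

1


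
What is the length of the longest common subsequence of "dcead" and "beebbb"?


LCS of "dcead" and "beebbb"
DP table:
           b    e    e    b    b    b
      0    0    0    0    0    0    0
  d   0    0    0    0    0    0    0
  c   0    0    0    0    0    0    0
  e   0    0    1    1    1    1    1
  a   0    0    1    1    1    1    1
  d   0    0    1    1    1    1    1
LCS length = dp[5][6] = 1

1


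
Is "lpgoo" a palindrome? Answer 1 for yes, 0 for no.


Input: lpgoo
Reversed: oogpl
  Compare pos 0 ('l') with pos 4 ('o'): MISMATCH
  Compare pos 1 ('p') with pos 3 ('o'): MISMATCH
Result: not a palindrome

0


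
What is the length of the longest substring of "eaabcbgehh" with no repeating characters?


Input: "eaabcbgehh"
Sliding window (track last position of each char):
  Position 0 ('e'): window [0,0] length 1 -- new best
  Position 1 ('a'): window [0,1] length 2 -- new best
  Position 2 ('a'): repeat (last at 1), move window start to 2
  Position 2 ('a'): window [2,2] length 1
  Position 3 ('b'): window [2,3] length 2
  Position 4 ('c'): window [2,4] length 3 -- new best
  Position 5 ('b'): repeat (last at 3), move window start to 4
  Position 5 ('b'): window [4,5] length 2
  Position 6 ('g'): window [4,6] length 3
  Position 7 ('e'): window [4,7] length 4 -- new best
  Position 8 ('h'): window [4,8] length 5 -- new best
  Position 9 ('h'): repeat (last at 8), move window start to 9
  Position 9 ('h'): window [9,9] length 1
Longest substring with no repeats: "cbgeh" with length 5

5


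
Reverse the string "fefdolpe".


Input: fefdolpe
Reading characters right to left:
  Position 7: 'e'
  Position 6: 'p'
  Position 5: 'l'
  Position 4: 'o'
  Position 3: 'd'
  Position 2: 'f'
  Position 1: 'e'
  Position 0: 'f'
Reversed: eplodfef

eplodfef


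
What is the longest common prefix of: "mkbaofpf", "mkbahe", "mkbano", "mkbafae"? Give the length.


Words: mkbaofpf, mkbahe, mkbano, mkbafae
  Position 0: all 'm' => match
  Position 1: all 'k' => match
  Position 2: all 'b' => match
  Position 3: all 'a' => match
  Position 4: ('o', 'h', 'n', 'f') => mismatch, stop
LCP = "mkba" (length 4)

4


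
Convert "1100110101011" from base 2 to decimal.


Input: "1100110101011" in base 2
Positional expansion:
  Digit '1' (value 1) x 2^12 = 4096
  Digit '1' (value 1) x 2^11 = 2048
  Digit '0' (value 0) x 2^10 = 0
  Digit '0' (value 0) x 2^9 = 0
  Digit '1' (value 1) x 2^8 = 256
  Digit '1' (value 1) x 2^7 = 128
  Digit '0' (value 0) x 2^6 = 0
  Digit '1' (value 1) x 2^5 = 32
  Digit '0' (value 0) x 2^4 = 0
  Digit '1' (value 1) x 2^3 = 8
  Digit '0' (value 0) x 2^2 = 0
  Digit '1' (value 1) x 2^1 = 2
  Digit '1' (value 1) x 2^0 = 1
Sum = 6571

6571


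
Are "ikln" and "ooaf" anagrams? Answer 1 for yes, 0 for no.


Strings: "ikln", "ooaf"
Sorted first:  ikln
Sorted second: afoo
Differ at position 0: 'i' vs 'a' => not anagrams

0


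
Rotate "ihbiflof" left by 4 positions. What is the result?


Input: "ihbiflof", rotate left by 4
First 4 characters: "ihbi"
Remaining characters: "flof"
Concatenate remaining + first: "flof" + "ihbi" = "flofihbi"

flofihbi


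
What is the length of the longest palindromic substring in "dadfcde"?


Input: "dadfcde"
Checking substrings for palindromes:
  [0:3] "dad" (len 3) => palindrome
Longest palindromic substring: "dad" with length 3

3


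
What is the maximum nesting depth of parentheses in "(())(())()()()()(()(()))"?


Input: "(())(())()()()()(()(()))"
Tracking depth:
  Position 0 '(': depth becomes 1
  Position 1 '(': depth becomes 2
  Position 2 ')': depth becomes 1
  Position 3 ')': depth becomes 0
  Position 4 '(': depth becomes 1
  Position 5 '(': depth becomes 2
  Position 6 ')': depth becomes 1
  Position 7 ')': depth becomes 0
  Position 8 '(': depth becomes 1
  Position 9 ')': depth becomes 0
  Position 10 '(': depth becomes 1
  Position 11 ')': depth becomes 0
  Position 12 '(': depth becomes 1
  Position 13 ')': depth becomes 0
  Position 14 '(': depth becomes 1
  Position 15 ')': depth becomes 0
  Position 16 '(': depth becomes 1
  Position 17 '(': depth becomes 2
  Position 18 ')': depth becomes 1
  Position 19 '(': depth becomes 2
  Position 20 '(': depth becomes 3
  Position 21 ')': depth becomes 2
  Position 22 ')': depth becomes 1
  Position 23 ')': depth becomes 0
Maximum depth reached: 3

3


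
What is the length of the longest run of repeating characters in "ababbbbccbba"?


Input: "ababbbbccbba"
Scanning for longest run:
  Position 1 ('b'): new char, reset run to 1
  Position 2 ('a'): new char, reset run to 1
  Position 3 ('b'): new char, reset run to 1
  Position 4 ('b'): continues run of 'b', length=2
  Position 5 ('b'): continues run of 'b', length=3
  Position 6 ('b'): continues run of 'b', length=4
  Position 7 ('c'): new char, reset run to 1
  Position 8 ('c'): continues run of 'c', length=2
  Position 9 ('b'): new char, reset run to 1
  Position 10 ('b'): continues run of 'b', length=2
  Position 11 ('a'): new char, reset run to 1
Longest run: 'b' with length 4

4


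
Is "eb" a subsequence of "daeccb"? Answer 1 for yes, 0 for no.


Check if "eb" is a subsequence of "daeccb"
Greedy scan:
  Position 0 ('d'): no match needed
  Position 1 ('a'): no match needed
  Position 2 ('e'): matches sub[0] = 'e'
  Position 3 ('c'): no match needed
  Position 4 ('c'): no match needed
  Position 5 ('b'): matches sub[1] = 'b'
All 2 characters matched => is a subsequence

1


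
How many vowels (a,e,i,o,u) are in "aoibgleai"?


Input: aoibgleai
Checking each character:
  'a' at position 0: vowel (running total: 1)
  'o' at position 1: vowel (running total: 2)
  'i' at position 2: vowel (running total: 3)
  'b' at position 3: consonant
  'g' at position 4: consonant
  'l' at position 5: consonant
  'e' at position 6: vowel (running total: 4)
  'a' at position 7: vowel (running total: 5)
  'i' at position 8: vowel (running total: 6)
Total vowels: 6

6


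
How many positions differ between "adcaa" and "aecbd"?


Comparing "adcaa" and "aecbd" position by position:
  Position 0: 'a' vs 'a' => same
  Position 1: 'd' vs 'e' => DIFFER
  Position 2: 'c' vs 'c' => same
  Position 3: 'a' vs 'b' => DIFFER
  Position 4: 'a' vs 'd' => DIFFER
Positions that differ: 3

3


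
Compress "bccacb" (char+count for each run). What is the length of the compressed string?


Input: bccacb
Runs:
  'b' x 1 => "b1"
  'c' x 2 => "c2"
  'a' x 1 => "a1"
  'c' x 1 => "c1"
  'b' x 1 => "b1"
Compressed: "b1c2a1c1b1"
Compressed length: 10

10


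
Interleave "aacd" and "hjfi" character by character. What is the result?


Interleaving "aacd" and "hjfi":
  Position 0: 'a' from first, 'h' from second => "ah"
  Position 1: 'a' from first, 'j' from second => "aj"
  Position 2: 'c' from first, 'f' from second => "cf"
  Position 3: 'd' from first, 'i' from second => "di"
Result: ahajcfdi

ahajcfdi


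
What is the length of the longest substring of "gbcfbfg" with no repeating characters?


Input: "gbcfbfg"
Sliding window (track last position of each char):
  Position 0 ('g'): window [0,0] length 1 -- new best
  Position 1 ('b'): window [0,1] length 2 -- new best
  Position 2 ('c'): window [0,2] length 3 -- new best
  Position 3 ('f'): window [0,3] length 4 -- new best
  Position 4 ('b'): repeat (last at 1), move window start to 2
  Position 4 ('b'): window [2,4] length 3
  Position 5 ('f'): repeat (last at 3), move window start to 4
  Position 5 ('f'): window [4,5] length 2
  Position 6 ('g'): window [4,6] length 3
Longest substring with no repeats: "gbcf" with length 4

4


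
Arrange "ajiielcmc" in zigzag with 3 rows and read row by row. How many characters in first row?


Zigzag "ajiielcmc" into 3 rows:
Placing characters:
  'a' => row 0
  'j' => row 1
  'i' => row 2
  'i' => row 1
  'e' => row 0
  'l' => row 1
  'c' => row 2
  'm' => row 1
  'c' => row 0
Rows:
  Row 0: "aec"
  Row 1: "jilm"
  Row 2: "ic"
First row length: 3

3


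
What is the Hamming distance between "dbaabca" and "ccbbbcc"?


Comparing "dbaabca" and "ccbbbcc" position by position:
  Position 0: 'd' vs 'c' => differ
  Position 1: 'b' vs 'c' => differ
  Position 2: 'a' vs 'b' => differ
  Position 3: 'a' vs 'b' => differ
  Position 4: 'b' vs 'b' => same
  Position 5: 'c' vs 'c' => same
  Position 6: 'a' vs 'c' => differ
Total differences (Hamming distance): 5

5


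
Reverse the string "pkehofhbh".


Input: pkehofhbh
Reading characters right to left:
  Position 8: 'h'
  Position 7: 'b'
  Position 6: 'h'
  Position 5: 'f'
  Position 4: 'o'
  Position 3: 'h'
  Position 2: 'e'
  Position 1: 'k'
  Position 0: 'p'
Reversed: hbhfohekp

hbhfohekp


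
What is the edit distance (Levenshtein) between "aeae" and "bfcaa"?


Computing edit distance: "aeae" -> "bfcaa"
DP table:
           b    f    c    a    a
      0    1    2    3    4    5
  a   1    1    2    3    3    4
  e   2    2    2    3    4    4
  a   3    3    3    3    3    4
  e   4    4    4    4    4    4
Edit distance = dp[4][5] = 4

4


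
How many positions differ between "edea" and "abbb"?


Comparing "edea" and "abbb" position by position:
  Position 0: 'e' vs 'a' => DIFFER
  Position 1: 'd' vs 'b' => DIFFER
  Position 2: 'e' vs 'b' => DIFFER
  Position 3: 'a' vs 'b' => DIFFER
Positions that differ: 4

4


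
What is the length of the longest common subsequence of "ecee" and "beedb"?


LCS of "ecee" and "beedb"
DP table:
           b    e    e    d    b
      0    0    0    0    0    0
  e   0    0    1    1    1    1
  c   0    0    1    1    1    1
  e   0    0    1    2    2    2
  e   0    0    1    2    2    2
LCS length = dp[4][5] = 2

2


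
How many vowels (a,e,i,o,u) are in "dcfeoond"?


Input: dcfeoond
Checking each character:
  'd' at position 0: consonant
  'c' at position 1: consonant
  'f' at position 2: consonant
  'e' at position 3: vowel (running total: 1)
  'o' at position 4: vowel (running total: 2)
  'o' at position 5: vowel (running total: 3)
  'n' at position 6: consonant
  'd' at position 7: consonant
Total vowels: 3

3


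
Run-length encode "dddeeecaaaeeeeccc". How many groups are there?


Input: dddeeecaaaeeeeccc
Scanning for consecutive runs:
  Group 1: 'd' x 3 (positions 0-2)
  Group 2: 'e' x 3 (positions 3-5)
  Group 3: 'c' x 1 (positions 6-6)
  Group 4: 'a' x 3 (positions 7-9)
  Group 5: 'e' x 4 (positions 10-13)
  Group 6: 'c' x 3 (positions 14-16)
Total groups: 6

6


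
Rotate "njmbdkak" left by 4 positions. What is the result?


Input: "njmbdkak", rotate left by 4
First 4 characters: "njmb"
Remaining characters: "dkak"
Concatenate remaining + first: "dkak" + "njmb" = "dkaknjmb"

dkaknjmb


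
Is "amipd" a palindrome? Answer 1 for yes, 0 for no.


Input: amipd
Reversed: dpima
  Compare pos 0 ('a') with pos 4 ('d'): MISMATCH
  Compare pos 1 ('m') with pos 3 ('p'): MISMATCH
Result: not a palindrome

0


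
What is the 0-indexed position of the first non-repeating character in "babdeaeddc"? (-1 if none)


Input: babdeaeddc
Character frequencies:
  'a': 2
  'b': 2
  'c': 1
  'd': 3
  'e': 2
Scanning left to right for freq == 1:
  Position 0 ('b'): freq=2, skip
  Position 1 ('a'): freq=2, skip
  Position 2 ('b'): freq=2, skip
  Position 3 ('d'): freq=3, skip
  Position 4 ('e'): freq=2, skip
  Position 5 ('a'): freq=2, skip
  Position 6 ('e'): freq=2, skip
  Position 7 ('d'): freq=3, skip
  Position 8 ('d'): freq=3, skip
  Position 9 ('c'): unique! => answer = 9

9


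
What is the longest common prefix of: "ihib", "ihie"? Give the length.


Words: ihib, ihie
  Position 0: all 'i' => match
  Position 1: all 'h' => match
  Position 2: all 'i' => match
  Position 3: ('b', 'e') => mismatch, stop
LCP = "ihi" (length 3)

3


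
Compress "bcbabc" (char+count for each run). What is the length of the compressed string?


Input: bcbabc
Runs:
  'b' x 1 => "b1"
  'c' x 1 => "c1"
  'b' x 1 => "b1"
  'a' x 1 => "a1"
  'b' x 1 => "b1"
  'c' x 1 => "c1"
Compressed: "b1c1b1a1b1c1"
Compressed length: 12

12


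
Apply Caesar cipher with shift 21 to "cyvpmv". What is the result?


Caesar cipher: shift "cyvpmv" by 21
  'c' (pos 2) + 21 = pos 23 = 'x'
  'y' (pos 24) + 21 = pos 19 = 't'
  'v' (pos 21) + 21 = pos 16 = 'q'
  'p' (pos 15) + 21 = pos 10 = 'k'
  'm' (pos 12) + 21 = pos 7 = 'h'
  'v' (pos 21) + 21 = pos 16 = 'q'
Result: xtqkhq

xtqkhq


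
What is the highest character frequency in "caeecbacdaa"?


Input: caeecbacdaa
Character counts:
  'a': 4
  'b': 1
  'c': 3
  'd': 1
  'e': 2
Maximum frequency: 4

4


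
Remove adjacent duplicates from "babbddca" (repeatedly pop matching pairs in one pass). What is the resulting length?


Input: babbddca
Stack-based adjacent duplicate removal:
  Read 'b': push. Stack: b
  Read 'a': push. Stack: ba
  Read 'b': push. Stack: bab
  Read 'b': matches stack top 'b' => pop. Stack: ba
  Read 'd': push. Stack: bad
  Read 'd': matches stack top 'd' => pop. Stack: ba
  Read 'c': push. Stack: bac
  Read 'a': push. Stack: baca
Final stack: "baca" (length 4)

4


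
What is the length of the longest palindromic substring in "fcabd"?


Input: "fcabd"
Checking substrings for palindromes:
  No multi-char palindromic substrings found
Longest palindromic substring: "f" with length 1

1


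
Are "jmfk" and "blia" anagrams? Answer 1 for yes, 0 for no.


Strings: "jmfk", "blia"
Sorted first:  fjkm
Sorted second: abil
Differ at position 0: 'f' vs 'a' => not anagrams

0


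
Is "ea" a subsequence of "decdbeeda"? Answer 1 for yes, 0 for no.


Check if "ea" is a subsequence of "decdbeeda"
Greedy scan:
  Position 0 ('d'): no match needed
  Position 1 ('e'): matches sub[0] = 'e'
  Position 2 ('c'): no match needed
  Position 3 ('d'): no match needed
  Position 4 ('b'): no match needed
  Position 5 ('e'): no match needed
  Position 6 ('e'): no match needed
  Position 7 ('d'): no match needed
  Position 8 ('a'): matches sub[1] = 'a'
All 2 characters matched => is a subsequence

1


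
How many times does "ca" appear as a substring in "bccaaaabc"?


Searching for "ca" in "bccaaaabc"
Scanning each position:
  Position 0: "bc" => no
  Position 1: "cc" => no
  Position 2: "ca" => MATCH
  Position 3: "aa" => no
  Position 4: "aa" => no
  Position 5: "aa" => no
  Position 6: "ab" => no
  Position 7: "bc" => no
Total occurrences: 1

1
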